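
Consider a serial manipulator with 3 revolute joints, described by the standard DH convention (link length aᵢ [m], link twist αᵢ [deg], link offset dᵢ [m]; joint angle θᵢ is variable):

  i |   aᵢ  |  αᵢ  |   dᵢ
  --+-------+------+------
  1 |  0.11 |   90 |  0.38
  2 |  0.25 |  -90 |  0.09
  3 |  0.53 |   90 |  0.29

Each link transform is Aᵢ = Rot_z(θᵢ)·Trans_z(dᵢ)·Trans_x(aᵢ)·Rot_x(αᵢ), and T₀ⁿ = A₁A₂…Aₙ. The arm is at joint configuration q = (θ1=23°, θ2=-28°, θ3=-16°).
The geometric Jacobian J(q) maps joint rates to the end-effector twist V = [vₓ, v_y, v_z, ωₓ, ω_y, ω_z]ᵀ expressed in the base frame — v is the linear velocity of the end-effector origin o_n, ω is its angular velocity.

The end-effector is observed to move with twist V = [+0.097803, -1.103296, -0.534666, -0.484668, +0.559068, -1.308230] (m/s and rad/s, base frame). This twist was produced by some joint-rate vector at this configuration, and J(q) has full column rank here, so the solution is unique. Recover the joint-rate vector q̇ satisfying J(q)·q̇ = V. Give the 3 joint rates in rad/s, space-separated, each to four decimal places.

o_n = [0.9361, 0.1409, 0.2795]
J₁: ẑ×o_n = [-0.1409, 0.9361, 0.0000], ω = ẑ
J2: z=[0.3907, -0.9205, 0.0000] o=[0.1013, 0.0430, 0.3800] → [0.0925, 0.0393, 0.8067, 0.3907, -0.9205, 0.0000]
J3: z=[0.4322, 0.1834, 0.8829] o=[0.3396, 0.0464, 0.2626] → [-0.0803, 0.5194, -0.0686, 0.4322, 0.1834, 0.8829]
q̇ = J⁺·V = [-0.8800, -0.7040, -0.4850]

-0.8800 -0.7040 -0.4850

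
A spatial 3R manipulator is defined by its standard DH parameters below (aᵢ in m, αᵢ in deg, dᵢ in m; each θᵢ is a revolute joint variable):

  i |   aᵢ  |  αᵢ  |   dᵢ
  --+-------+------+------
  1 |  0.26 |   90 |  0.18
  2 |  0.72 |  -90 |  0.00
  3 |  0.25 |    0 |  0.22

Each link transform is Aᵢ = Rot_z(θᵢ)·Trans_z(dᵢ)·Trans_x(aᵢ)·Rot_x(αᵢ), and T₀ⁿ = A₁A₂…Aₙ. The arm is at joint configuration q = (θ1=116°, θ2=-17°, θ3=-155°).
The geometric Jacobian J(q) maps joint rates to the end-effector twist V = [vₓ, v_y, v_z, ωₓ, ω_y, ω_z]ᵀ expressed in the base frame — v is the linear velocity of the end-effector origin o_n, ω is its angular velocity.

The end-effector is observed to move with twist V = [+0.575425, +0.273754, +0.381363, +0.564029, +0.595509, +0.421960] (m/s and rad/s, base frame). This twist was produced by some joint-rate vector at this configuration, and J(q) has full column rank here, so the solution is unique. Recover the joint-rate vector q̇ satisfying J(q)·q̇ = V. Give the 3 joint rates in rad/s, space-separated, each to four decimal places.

o_n = [-0.2541, 0.7619, 0.2461]
J₁: ẑ×o_n = [-0.7619, -0.2541, 0.0000], ω = ẑ
J2: z=[0.8988, 0.4384, 0.0000] o=[-0.1140, 0.2337, 0.1800] → [0.0290, -0.0594, 0.5362, 0.8988, 0.4384, 0.0000]
J3: z=[-0.1282, 0.2628, 0.9563] o=[-0.4158, 0.8525, -0.0305] → [0.1594, 0.1901, -0.0309, -0.1282, 0.2628, 0.9563]
q̇ = J⁺·V = [-0.5200, 0.7680, 0.9850]

-0.5200 0.7680 0.9850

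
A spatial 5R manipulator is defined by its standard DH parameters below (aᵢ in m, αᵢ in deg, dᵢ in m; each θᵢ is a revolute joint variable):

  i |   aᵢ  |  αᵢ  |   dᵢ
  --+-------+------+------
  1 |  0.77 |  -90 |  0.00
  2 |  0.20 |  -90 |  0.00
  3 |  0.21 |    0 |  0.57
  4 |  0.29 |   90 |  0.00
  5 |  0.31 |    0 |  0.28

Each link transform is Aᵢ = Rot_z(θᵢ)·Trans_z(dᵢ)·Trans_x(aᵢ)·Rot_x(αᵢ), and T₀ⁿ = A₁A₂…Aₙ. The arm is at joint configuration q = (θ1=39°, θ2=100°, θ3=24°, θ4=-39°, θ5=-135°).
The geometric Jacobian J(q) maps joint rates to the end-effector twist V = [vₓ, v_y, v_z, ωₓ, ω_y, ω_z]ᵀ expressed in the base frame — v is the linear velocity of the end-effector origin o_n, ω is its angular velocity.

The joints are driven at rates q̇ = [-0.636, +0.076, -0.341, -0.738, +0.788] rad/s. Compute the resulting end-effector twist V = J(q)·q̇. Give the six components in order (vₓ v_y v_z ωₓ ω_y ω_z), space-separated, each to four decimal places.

0.3058 0.0913 0.1152 0.3265 1.3416 -0.6225

o_n = [0.1496, 0.3828, -0.3210]
J₁: ẑ×o_n = [-0.3828, 0.1496, 0.0000], ω = ẑ
J2: z=[-0.6293, 0.7771, 0.0000] o=[0.5984, 0.4846, 0.0000] → [-0.2494, -0.2020, 0.4128, -0.6293, 0.7771, 0.0000]
J3: z=[-0.7653, -0.6198, 0.1736] o=[0.5714, 0.4627, -0.1970] → [0.0907, -0.1681, -0.2003, -0.7653, -0.6198, 0.1736]
J4: z=[-0.7653, -0.6198, 0.1736] o=[0.1630, 0.0221, -0.2869] → [-0.0415, -0.0284, -0.2844, -0.7653, -0.6198, 0.1736]
J5: z=[-0.5729, 0.7789, 0.2549] o=[0.0780, 0.0498, -0.5628] → [0.1035, 0.1568, -0.2466, -0.5729, 0.7789, 0.2549]
V = J·q̇ = [0.3058, 0.0913, 0.1152, 0.3265, 1.3416, -0.6225]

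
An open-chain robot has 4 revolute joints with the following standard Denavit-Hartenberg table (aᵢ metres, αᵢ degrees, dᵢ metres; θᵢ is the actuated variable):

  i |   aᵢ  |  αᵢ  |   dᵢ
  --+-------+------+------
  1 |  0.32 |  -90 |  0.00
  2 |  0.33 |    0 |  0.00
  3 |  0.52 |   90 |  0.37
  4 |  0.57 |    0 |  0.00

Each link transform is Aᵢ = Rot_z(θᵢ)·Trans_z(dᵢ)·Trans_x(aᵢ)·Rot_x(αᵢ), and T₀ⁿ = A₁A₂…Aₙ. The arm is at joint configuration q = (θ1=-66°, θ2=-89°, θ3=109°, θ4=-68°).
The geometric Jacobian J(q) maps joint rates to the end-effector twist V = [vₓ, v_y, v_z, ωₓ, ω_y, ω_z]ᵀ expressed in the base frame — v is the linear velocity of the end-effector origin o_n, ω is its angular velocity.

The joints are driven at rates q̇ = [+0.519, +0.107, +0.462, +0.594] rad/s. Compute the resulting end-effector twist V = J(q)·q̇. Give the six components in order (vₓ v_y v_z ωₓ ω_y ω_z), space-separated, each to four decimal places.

0.7069 0.0194 -0.5002 0.6024 0.0458 1.0772

o_n = [0.2681, -0.9918, 0.0791]
J₁: ẑ×o_n = [0.9918, 0.2681, -0.0000], ω = ẑ
J2: z=[0.9135, 0.4067, 0.0000] o=[0.1302, -0.2923, 0.0000] → [0.0322, -0.0722, -0.6950, 0.9135, 0.4067, 0.0000]
J3: z=[0.9135, 0.4067, 0.0000] o=[0.1325, -0.2976, 0.3299] → [-0.1020, 0.2292, -0.6893, 0.9135, 0.4067, 0.0000]
J4: z=[0.1391, -0.3125, 0.9397] o=[0.6693, -0.5935, 0.1521] → [0.3971, -0.3668, -0.1808, 0.1391, -0.3125, 0.9397]
V = J·q̇ = [0.7069, 0.0194, -0.5002, 0.6024, 0.0458, 1.0772]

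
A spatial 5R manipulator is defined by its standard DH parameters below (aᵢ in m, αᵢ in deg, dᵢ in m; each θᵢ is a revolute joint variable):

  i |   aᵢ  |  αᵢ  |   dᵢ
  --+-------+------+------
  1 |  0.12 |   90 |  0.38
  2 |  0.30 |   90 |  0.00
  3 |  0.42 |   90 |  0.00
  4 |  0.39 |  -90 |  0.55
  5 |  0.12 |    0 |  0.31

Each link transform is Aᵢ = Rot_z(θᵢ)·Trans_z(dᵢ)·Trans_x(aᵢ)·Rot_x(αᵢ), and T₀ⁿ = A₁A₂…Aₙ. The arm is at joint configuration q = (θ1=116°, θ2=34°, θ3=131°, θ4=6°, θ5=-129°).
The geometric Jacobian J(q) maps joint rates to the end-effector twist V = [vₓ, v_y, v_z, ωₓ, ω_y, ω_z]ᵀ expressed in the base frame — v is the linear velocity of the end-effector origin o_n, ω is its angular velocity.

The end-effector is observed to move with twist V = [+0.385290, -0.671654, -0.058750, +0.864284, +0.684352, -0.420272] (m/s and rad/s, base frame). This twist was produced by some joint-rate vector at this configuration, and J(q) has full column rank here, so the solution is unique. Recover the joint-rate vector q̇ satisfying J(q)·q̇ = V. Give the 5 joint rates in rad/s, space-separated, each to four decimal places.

-0.2620 0.9000 0.8630 0.1970 -0.6030

o_n = [0.5997, 0.9389, 0.2794]
J₁: ẑ×o_n = [-0.9389, 0.5997, 0.0000], ω = ẑ
J2: z=[0.8988, 0.4384, 0.0000] o=[-0.0526, 0.1079, 0.3800] → [-0.0441, 0.0904, 0.4610, 0.8988, 0.4384, 0.0000]
J3: z=[-0.2451, 0.5026, -0.8290] o=[-0.1616, 0.3314, 0.5478] → [0.3688, -0.6969, -0.5316, -0.2451, 0.5026, -0.8290]
J4: z=[0.3154, 0.8500, 0.4220] o=[0.2234, 0.2650, 0.3937] → [-0.3815, 0.1948, -0.1073, 0.3154, 0.8500, 0.4220]
J5: z=[-0.3396, 0.5164, -0.7861] o=[0.7424, 0.6917, 0.4497] → [0.1065, 0.0544, -0.0102, -0.3396, 0.5164, -0.7861]
q̇ = J⁺·V = [-0.2620, 0.9000, 0.8630, 0.1970, -0.6030]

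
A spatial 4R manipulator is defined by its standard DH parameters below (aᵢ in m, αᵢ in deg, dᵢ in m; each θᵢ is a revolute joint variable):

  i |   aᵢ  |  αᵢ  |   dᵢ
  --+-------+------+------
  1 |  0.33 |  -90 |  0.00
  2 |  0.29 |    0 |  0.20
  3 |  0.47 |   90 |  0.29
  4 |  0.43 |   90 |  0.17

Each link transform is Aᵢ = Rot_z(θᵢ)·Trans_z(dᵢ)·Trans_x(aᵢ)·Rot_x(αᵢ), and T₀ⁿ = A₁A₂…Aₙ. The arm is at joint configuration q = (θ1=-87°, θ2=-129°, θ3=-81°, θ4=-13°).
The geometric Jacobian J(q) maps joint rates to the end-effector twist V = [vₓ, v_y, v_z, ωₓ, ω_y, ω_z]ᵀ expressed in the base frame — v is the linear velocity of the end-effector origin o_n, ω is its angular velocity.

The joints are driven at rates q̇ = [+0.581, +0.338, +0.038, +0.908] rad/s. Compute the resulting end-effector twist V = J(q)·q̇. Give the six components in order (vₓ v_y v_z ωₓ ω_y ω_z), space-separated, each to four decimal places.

0.0445 0.4538 0.2753 0.3992 -0.4337 -0.2054

o_n = [0.3646, 0.5572, -0.3663]
J₁: ẑ×o_n = [-0.5572, 0.3646, 0.0000], ω = ẑ
J2: z=[0.9986, 0.0523, 0.0000] o=[0.0173, -0.3295, 0.0000] → [-0.0192, 0.3658, 0.8674, 0.9986, 0.0523, 0.0000]
J3: z=[0.9986, 0.0523, 0.0000] o=[0.2074, -0.1368, 0.2254] → [-0.0310, 0.5909, 0.6849, 0.9986, 0.0523, 0.0000]
J4: z=[0.0262, -0.4993, -0.8660] o=[0.4757, 0.2848, -0.0096] → [0.4140, 0.1056, -0.0484, 0.0262, -0.4993, -0.8660]
V = J·q̇ = [0.0445, 0.4538, 0.2753, 0.3992, -0.4337, -0.2054]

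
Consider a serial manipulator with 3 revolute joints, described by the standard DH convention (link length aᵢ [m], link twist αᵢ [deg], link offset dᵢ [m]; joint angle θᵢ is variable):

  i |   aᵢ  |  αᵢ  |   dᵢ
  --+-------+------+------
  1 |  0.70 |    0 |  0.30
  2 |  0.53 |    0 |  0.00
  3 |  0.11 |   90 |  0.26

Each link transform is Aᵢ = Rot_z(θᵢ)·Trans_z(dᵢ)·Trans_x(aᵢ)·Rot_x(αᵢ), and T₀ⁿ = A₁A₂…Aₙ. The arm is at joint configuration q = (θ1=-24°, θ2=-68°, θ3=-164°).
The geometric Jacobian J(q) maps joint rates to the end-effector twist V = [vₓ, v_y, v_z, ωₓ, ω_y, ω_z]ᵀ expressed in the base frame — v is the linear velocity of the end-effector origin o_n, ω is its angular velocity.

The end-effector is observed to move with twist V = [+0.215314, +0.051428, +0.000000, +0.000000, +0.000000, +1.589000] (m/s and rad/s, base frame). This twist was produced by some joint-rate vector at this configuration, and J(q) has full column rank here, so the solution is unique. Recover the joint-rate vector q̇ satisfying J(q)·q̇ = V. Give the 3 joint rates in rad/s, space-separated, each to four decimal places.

o_n = [0.5944, -0.7077, 0.5600]
J₁: ẑ×o_n = [0.7077, 0.5944, -0.0000], ω = ẑ
J2: z=[0.0000, 0.0000, 1.0000] o=[0.6395, -0.2847, 0.3000] → [0.4229, -0.0451, 0.0000, 0.0000, 0.0000, 1.0000]
J3: z=[0.0000, 0.0000, 1.0000] o=[0.6210, -0.8144, 0.3000] → [-0.1067, -0.0266, 0.0000, 0.0000, 0.0000, 1.0000]
q̇ = J⁺·V = [0.1650, 0.4730, 0.9510]

0.1650 0.4730 0.9510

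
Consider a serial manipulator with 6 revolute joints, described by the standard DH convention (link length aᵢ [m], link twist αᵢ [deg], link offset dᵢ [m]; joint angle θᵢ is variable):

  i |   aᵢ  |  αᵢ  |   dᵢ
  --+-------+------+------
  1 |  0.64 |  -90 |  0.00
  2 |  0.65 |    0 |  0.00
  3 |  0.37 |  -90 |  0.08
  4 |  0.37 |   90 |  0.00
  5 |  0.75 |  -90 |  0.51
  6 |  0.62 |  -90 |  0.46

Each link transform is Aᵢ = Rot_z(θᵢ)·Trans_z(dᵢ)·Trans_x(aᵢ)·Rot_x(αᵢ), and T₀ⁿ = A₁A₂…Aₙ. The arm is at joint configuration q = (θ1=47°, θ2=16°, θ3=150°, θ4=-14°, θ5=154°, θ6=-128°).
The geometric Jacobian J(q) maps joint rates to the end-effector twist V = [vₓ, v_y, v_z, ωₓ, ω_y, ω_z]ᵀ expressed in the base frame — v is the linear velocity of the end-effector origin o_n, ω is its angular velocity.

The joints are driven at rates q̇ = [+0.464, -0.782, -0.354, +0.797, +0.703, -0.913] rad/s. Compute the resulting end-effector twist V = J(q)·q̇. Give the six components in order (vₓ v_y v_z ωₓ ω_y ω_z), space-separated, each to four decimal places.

o_n = [0.1853, 1.6790, -0.4166]
J₁: ẑ×o_n = [-1.6790, 0.1853, 0.0000], ω = ẑ
J2: z=[-0.7314, 0.6820, 0.0000] o=[0.4365, 0.4681, 0.0000] → [-0.2841, -0.3047, -0.7143, -0.7314, 0.6820, 0.0000]
J3: z=[-0.7314, 0.6820, 0.0000] o=[0.8626, 0.9250, -0.1792] → [-0.1619, -0.1736, -0.0895, -0.7314, 0.6820, 0.0000]
J4: z=[-0.1650, -0.1769, 0.9703] o=[0.5593, 0.7170, -0.2687] → [-0.9072, -0.3872, -0.2249, -0.1650, -0.1769, 0.9703]
J5: z=[-0.5495, 0.8334, 0.0585] o=[0.2562, 0.5233, -0.3555] → [-0.1185, -0.0377, -0.5760, -0.5495, 0.8334, 0.0585]
J6: z=[0.5073, 0.3885, -0.7692] o=[0.4738, 1.2431, 0.1516] → [0.1145, 0.5101, 0.3332, 0.5073, 0.3885, -0.7692]
V = J·q̇ = [-1.4105, -0.4152, -0.2981, -0.1502, -0.6846, 1.9807]

-1.4105 -0.4152 -0.2981 -0.1502 -0.6846 1.9807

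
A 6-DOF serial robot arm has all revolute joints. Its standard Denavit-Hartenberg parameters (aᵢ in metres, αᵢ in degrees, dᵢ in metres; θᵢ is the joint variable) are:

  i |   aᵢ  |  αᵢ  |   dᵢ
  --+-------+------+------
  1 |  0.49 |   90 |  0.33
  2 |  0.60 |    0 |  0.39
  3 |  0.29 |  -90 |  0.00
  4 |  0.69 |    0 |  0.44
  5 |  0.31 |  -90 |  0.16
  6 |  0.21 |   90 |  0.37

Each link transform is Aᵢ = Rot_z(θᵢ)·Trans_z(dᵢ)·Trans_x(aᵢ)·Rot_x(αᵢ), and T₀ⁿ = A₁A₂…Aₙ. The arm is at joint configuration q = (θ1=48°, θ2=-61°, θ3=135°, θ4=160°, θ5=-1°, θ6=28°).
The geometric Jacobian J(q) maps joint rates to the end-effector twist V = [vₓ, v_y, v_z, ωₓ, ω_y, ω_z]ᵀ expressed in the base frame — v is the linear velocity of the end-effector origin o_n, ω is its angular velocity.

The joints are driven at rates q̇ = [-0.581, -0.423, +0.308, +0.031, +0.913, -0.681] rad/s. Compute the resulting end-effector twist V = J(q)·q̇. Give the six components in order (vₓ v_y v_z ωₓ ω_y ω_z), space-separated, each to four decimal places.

o_n = [0.2634, -0.1886, -0.9731]
J₁: ẑ×o_n = [0.1886, 0.2634, -0.0000], ω = ẑ
J2: z=[0.7431, -0.6691, 0.0000] o=[0.3279, 0.3641, 0.3300] → [0.8720, 0.9684, -0.4539, 0.7431, -0.6691, 0.0000]
J3: z=[0.7431, -0.6691, 0.0000] o=[0.8123, 0.3194, -0.1948] → [0.5208, 0.5784, -0.7448, 0.7431, -0.6691, 0.0000]
J4: z=[-0.6432, -0.7144, 0.2756] o=[0.8658, 0.3788, 0.0840] → [0.9115, -0.8460, -0.0655, -0.6432, -0.7144, 0.2756]
J5: z=[-0.6432, -0.7144, 0.2756] o=[0.2879, 0.0895, -0.4180] → [0.4732, -0.3638, 0.1614, -0.6432, -0.7144, 0.2756]
J6: z=[0.6277, -0.6981, -0.3445] o=[0.0490, -0.0097, -0.6521] → [0.1625, 0.1277, 0.0374, 0.6277, -0.6981, -0.3445]
V = J·q̇ = [0.0317, -0.8298, 0.0825, -1.1201, -0.1220, -0.0862]

0.0317 -0.8298 0.0825 -1.1201 -0.1220 -0.0862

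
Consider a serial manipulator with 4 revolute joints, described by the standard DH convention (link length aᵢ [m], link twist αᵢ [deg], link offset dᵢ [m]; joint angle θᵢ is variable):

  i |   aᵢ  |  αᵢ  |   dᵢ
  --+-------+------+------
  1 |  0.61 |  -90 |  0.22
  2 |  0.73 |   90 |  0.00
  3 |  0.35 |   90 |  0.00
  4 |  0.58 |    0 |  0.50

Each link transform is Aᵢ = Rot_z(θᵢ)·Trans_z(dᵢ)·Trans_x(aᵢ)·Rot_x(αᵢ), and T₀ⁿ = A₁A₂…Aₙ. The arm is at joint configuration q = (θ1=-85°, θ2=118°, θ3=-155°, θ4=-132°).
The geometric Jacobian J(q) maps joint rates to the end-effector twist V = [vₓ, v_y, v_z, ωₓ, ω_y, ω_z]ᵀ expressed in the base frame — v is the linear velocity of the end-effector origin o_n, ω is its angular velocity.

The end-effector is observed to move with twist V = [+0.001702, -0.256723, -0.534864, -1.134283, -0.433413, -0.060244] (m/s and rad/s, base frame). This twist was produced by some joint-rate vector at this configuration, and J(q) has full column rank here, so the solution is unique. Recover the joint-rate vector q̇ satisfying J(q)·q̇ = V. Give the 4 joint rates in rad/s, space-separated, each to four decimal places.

0.3020 -0.8170 0.4640 -0.3870

o_n = [0.4648, 0.0711, -0.0661]
J₁: ẑ×o_n = [-0.0711, 0.4648, 0.0000], ω = ẑ
J2: z=[0.9962, 0.0872, 0.0000] o=[0.0532, -0.6077, 0.2200] → [-0.0249, 0.2850, 0.6403, 0.9962, 0.0872, 0.0000]
J3: z=[0.0770, -0.8796, -0.4695] o=[0.0233, -0.2663, -0.4246] → [-0.1569, -0.2349, 0.4143, 0.0770, -0.8796, -0.4695]
J4: z=[0.9202, -0.1187, 0.3731] o=[-0.1111, -0.4275, -0.1445] → [-0.1953, 0.1428, 0.5271, 0.9202, -0.1187, 0.3731]
q̇ = J⁺·V = [0.3020, -0.8170, 0.4640, -0.3870]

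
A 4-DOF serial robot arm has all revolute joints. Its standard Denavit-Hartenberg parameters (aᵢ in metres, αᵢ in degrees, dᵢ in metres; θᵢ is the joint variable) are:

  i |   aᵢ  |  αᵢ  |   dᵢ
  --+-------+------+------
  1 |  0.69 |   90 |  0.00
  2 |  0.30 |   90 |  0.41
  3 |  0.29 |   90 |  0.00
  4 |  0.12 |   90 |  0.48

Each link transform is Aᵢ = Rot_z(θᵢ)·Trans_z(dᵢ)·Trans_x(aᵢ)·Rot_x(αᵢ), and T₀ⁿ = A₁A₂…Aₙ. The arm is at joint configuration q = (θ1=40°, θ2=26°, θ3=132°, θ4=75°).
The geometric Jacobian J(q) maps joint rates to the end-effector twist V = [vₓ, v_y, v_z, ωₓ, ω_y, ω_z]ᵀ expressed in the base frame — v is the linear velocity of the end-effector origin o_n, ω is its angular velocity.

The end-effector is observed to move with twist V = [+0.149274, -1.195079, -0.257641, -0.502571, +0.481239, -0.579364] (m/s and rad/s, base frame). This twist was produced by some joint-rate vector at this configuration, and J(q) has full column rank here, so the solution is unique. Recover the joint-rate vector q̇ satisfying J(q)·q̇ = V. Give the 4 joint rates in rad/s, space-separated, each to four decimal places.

-0.9430 -0.7740 -0.3600 0.1230

o_n = [1.4951, -0.0114, 0.0895]
J₁: ẑ×o_n = [0.0114, 1.4951, -0.0000], ω = ẑ
J2: z=[0.6428, -0.7660, 0.0000] o=[0.5286, 0.4435, 0.0000] → [-0.0686, -0.0575, 0.4480, 0.6428, -0.7660, 0.0000]
J3: z=[0.3358, 0.2818, -0.8988] o=[0.9987, 0.3028, 0.1315] → [-0.2942, -0.4321, -0.2454, 0.3358, 0.2818, -0.8988]
J4: z=[0.9418, -0.0832, 0.3258] o=[1.0036, 0.0256, 0.0464] → [0.0085, 0.1195, 0.0061, 0.9418, -0.0832, 0.3258]
q̇ = J⁺·V = [-0.9430, -0.7740, -0.3600, 0.1230]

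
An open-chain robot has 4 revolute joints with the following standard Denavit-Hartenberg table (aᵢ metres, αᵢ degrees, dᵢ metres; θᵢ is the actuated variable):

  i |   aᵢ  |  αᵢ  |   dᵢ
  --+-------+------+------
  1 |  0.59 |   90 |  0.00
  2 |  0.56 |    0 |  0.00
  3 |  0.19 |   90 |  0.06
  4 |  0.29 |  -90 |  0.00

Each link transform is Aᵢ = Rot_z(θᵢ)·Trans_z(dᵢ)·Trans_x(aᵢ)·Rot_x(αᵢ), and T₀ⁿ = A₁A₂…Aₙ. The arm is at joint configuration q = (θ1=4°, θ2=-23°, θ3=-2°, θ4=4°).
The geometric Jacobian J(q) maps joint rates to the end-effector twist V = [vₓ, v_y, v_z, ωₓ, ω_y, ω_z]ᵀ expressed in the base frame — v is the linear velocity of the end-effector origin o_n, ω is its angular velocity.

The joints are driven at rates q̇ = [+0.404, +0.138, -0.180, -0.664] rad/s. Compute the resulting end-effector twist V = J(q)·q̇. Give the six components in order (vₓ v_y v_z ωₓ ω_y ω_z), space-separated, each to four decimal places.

0.0093 0.8168 0.0472 0.2770 0.0615 1.0058

o_n = [1.5417, 0.0274, -0.4214]
J₁: ẑ×o_n = [-0.0274, 1.5417, 0.0000], ω = ẑ
J2: z=[0.0698, -0.9976, 0.0000] o=[0.5886, 0.0412, 0.0000] → [0.4203, 0.0294, 0.9499, 0.0698, -0.9976, 0.0000]
J3: z=[0.0698, -0.9976, 0.0000] o=[1.1028, 0.0771, -0.2188] → [0.2021, 0.0141, 0.4344, 0.0698, -0.9976, 0.0000]
J4: z=[-0.4216, -0.0295, -0.9063] o=[1.2788, 0.0293, -0.2991] → [0.0019, -0.2899, 0.0085, -0.4216, -0.0295, -0.9063]
V = J·q̇ = [0.0093, 0.8168, 0.0472, 0.2770, 0.0615, 1.0058]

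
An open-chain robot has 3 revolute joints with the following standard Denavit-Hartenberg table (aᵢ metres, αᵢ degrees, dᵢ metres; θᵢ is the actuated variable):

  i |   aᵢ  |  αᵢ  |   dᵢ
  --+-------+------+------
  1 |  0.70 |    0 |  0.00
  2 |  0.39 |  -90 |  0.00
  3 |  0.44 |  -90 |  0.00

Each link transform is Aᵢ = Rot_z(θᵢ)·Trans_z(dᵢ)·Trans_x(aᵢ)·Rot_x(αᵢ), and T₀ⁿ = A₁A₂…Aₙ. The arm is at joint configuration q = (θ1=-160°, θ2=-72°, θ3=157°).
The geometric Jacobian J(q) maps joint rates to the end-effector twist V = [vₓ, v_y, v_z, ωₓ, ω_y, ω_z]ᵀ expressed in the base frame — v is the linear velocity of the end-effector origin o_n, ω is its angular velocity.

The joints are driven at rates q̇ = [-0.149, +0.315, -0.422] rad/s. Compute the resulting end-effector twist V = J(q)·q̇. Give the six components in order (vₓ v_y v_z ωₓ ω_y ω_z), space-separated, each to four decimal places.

o_n = [-0.6485, -0.2513, -0.1719]
J₁: ẑ×o_n = [0.2513, -0.6485, 0.0000], ω = ẑ
J2: z=[0.0000, 0.0000, 1.0000] o=[-0.6578, -0.2394, 0.0000] → [0.0118, 0.0092, -0.0000, 0.0000, 0.0000, 1.0000]
J3: z=[-0.7880, -0.6157, 0.0000] o=[-0.8979, 0.0679, 0.0000] → [0.1058, -0.1355, 0.4050, -0.7880, -0.6157, 0.0000]
V = J·q̇ = [-0.0784, 0.1567, -0.1709, 0.3325, 0.2598, 0.1660]

-0.0784 0.1567 -0.1709 0.3325 0.2598 0.1660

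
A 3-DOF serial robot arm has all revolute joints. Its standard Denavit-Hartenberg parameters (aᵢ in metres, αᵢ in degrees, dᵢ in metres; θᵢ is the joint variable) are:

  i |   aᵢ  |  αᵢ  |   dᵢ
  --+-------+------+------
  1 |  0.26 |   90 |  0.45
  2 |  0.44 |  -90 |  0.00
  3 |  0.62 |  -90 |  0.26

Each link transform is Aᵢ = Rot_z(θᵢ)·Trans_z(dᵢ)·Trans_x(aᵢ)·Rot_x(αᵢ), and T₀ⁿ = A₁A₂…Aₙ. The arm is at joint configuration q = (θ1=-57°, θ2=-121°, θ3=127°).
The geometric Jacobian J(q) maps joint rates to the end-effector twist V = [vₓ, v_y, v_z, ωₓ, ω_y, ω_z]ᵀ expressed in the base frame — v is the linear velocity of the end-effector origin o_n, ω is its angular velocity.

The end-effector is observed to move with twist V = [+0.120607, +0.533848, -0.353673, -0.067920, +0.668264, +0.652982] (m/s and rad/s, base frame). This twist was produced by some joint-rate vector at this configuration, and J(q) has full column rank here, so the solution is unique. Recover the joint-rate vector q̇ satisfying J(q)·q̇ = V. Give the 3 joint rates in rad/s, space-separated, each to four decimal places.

0.2940 -0.3070 -0.6970

o_n = [0.6595, -0.1064, 0.2588]
J₁: ẑ×o_n = [0.1064, 0.6595, -0.0000], ω = ẑ
J2: z=[-0.8387, -0.5446, 0.0000] o=[0.1416, -0.2181, 0.4500] → [0.1042, -0.1604, 0.1884, -0.8387, -0.5446, 0.0000]
J3: z=[0.4668, -0.7189, -0.5150] o=[0.0182, -0.0280, 0.0728] → [-0.1740, -0.4171, 0.4244, 0.4668, -0.7189, -0.5150]
q̇ = J⁺·V = [0.2940, -0.3070, -0.6970]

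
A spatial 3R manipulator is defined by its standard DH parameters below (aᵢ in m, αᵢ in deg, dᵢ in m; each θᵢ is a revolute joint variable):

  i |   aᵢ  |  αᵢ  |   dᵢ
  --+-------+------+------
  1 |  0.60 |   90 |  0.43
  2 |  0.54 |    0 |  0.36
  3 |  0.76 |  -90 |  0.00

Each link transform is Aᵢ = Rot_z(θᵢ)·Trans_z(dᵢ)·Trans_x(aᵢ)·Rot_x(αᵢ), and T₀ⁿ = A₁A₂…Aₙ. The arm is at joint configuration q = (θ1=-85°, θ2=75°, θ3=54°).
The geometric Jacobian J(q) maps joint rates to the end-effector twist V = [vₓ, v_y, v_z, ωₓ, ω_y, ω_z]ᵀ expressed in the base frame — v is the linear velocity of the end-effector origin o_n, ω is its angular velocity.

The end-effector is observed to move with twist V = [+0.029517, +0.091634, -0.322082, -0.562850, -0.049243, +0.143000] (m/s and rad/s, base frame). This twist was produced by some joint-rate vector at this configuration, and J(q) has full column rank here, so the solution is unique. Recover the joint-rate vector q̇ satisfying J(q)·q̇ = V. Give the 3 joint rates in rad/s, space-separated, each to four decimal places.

0.1430 -0.3710 0.9360

o_n = [-0.3358, -0.2919, 1.5422]
J₁: ẑ×o_n = [0.2919, -0.3358, 0.0000], ω = ẑ
J2: z=[-0.9962, -0.0872, 0.0000] o=[0.0523, -0.5977, 0.4300] → [-0.0969, 1.1080, -0.3385, -0.9962, -0.0872, 0.0000]
J3: z=[-0.9962, -0.0872, 0.0000] o=[-0.2942, -0.7683, 0.9516] → [-0.0515, 0.5884, -0.4783, -0.9962, -0.0872, 0.0000]
q̇ = J⁺·V = [0.1430, -0.3710, 0.9360]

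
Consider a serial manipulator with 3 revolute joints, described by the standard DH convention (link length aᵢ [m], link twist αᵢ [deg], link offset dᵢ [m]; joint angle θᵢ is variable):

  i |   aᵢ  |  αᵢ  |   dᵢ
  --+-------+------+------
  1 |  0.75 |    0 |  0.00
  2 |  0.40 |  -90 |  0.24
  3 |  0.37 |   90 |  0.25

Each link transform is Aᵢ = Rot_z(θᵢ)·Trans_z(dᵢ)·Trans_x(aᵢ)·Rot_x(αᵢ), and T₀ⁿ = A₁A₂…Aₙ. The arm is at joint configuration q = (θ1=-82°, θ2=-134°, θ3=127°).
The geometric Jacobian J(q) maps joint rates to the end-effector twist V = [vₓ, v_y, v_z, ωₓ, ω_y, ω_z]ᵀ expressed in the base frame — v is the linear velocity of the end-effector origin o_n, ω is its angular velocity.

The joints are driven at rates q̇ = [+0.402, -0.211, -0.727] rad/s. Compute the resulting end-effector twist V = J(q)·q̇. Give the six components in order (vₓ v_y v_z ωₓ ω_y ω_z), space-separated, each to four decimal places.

o_n = [-0.1860, -0.8407, -0.0555]
J₁: ẑ×o_n = [0.8407, -0.1860, 0.0000], ω = ẑ
J2: z=[0.0000, 0.0000, 1.0000] o=[0.1044, -0.7427, 0.0000] → [0.0980, -0.2904, 0.0000, 0.0000, 0.0000, 1.0000]
J3: z=[-0.5878, -0.8090, 0.0000] o=[-0.2192, -0.5076, 0.2400] → [0.2391, -0.1737, 0.2227, -0.5878, -0.8090, 0.0000]
V = J·q̇ = [0.1435, 0.1128, -0.1619, 0.4273, 0.5882, 0.1910]

0.1435 0.1128 -0.1619 0.4273 0.5882 0.1910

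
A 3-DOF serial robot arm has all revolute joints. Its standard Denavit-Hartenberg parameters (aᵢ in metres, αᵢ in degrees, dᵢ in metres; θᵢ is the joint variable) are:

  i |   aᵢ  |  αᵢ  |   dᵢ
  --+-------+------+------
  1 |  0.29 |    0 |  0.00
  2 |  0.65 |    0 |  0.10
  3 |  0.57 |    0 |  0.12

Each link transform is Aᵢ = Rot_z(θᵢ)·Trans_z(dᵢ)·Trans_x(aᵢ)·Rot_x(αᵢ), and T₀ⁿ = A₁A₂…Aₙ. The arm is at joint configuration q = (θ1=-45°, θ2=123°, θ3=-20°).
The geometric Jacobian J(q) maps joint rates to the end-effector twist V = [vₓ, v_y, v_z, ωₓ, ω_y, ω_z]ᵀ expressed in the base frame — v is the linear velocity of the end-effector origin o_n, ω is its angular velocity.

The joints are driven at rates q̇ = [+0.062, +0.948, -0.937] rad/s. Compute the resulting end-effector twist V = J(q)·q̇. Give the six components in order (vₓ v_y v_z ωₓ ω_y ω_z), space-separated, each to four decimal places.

-0.6647 0.1713 0.0000 0.0000 0.0000 0.0730

o_n = [0.6423, 0.9141, 0.2200]
J₁: ẑ×o_n = [-0.9141, 0.6423, 0.0000], ω = ẑ
J2: z=[0.0000, 0.0000, 1.0000] o=[0.2051, -0.2051, 0.0000] → [-1.1192, 0.4372, 0.0000, 0.0000, 0.0000, 1.0000]
J3: z=[0.0000, 0.0000, 1.0000] o=[0.3402, 0.4307, 0.1000] → [-0.4834, 0.3021, 0.0000, 0.0000, 0.0000, 1.0000]
V = J·q̇ = [-0.6647, 0.1713, 0.0000, 0.0000, 0.0000, 0.0730]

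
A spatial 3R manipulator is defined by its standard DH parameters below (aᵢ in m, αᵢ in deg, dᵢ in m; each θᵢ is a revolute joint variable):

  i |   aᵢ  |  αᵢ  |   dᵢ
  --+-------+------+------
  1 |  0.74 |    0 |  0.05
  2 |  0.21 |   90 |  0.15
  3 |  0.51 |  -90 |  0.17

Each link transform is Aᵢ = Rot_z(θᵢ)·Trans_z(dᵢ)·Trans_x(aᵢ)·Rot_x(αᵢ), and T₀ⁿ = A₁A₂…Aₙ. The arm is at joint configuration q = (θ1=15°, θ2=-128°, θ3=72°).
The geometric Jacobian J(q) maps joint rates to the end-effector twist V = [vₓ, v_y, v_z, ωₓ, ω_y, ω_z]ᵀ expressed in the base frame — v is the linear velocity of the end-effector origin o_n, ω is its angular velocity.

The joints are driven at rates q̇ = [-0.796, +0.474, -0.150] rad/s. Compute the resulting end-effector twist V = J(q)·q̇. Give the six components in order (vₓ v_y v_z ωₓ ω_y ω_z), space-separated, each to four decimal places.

0.0365 -0.5393 -0.0236 0.1381 -0.0586 -0.3220

o_n = [0.4147, -0.0804, 0.6850]
J₁: ẑ×o_n = [0.0804, 0.4147, -0.0000], ω = ẑ
J2: z=[0.0000, 0.0000, 1.0000] o=[0.7148, 0.1915, 0.0500] → [0.2720, -0.3001, 0.0000, 0.0000, 0.0000, 1.0000]
J3: z=[-0.9205, 0.3907, 0.0000] o=[0.6327, -0.0018, 0.2000] → [0.1895, 0.4465, 0.1576, -0.9205, 0.3907, 0.0000]
V = J·q̇ = [0.0365, -0.5393, -0.0236, 0.1381, -0.0586, -0.3220]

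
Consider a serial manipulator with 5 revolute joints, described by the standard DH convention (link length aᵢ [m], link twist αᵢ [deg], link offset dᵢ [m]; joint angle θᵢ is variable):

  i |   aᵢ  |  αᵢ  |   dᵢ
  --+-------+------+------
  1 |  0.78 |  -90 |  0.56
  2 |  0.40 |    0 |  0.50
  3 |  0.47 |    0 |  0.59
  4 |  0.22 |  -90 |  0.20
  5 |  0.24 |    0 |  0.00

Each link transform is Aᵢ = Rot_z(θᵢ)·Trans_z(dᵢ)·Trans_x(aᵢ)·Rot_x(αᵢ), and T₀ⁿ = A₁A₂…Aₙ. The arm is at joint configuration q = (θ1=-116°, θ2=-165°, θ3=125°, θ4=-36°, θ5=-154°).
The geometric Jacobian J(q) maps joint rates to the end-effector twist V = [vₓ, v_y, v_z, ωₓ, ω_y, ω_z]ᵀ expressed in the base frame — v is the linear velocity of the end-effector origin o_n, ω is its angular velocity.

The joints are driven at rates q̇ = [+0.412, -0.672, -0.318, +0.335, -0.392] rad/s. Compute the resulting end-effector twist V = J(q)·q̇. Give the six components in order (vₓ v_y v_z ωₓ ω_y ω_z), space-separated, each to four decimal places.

0.6226 0.7602 0.0575 -0.4220 0.6290 0.5068

o_n = [0.9232, -1.2899, 0.9698]
J₁: ẑ×o_n = [1.2899, 0.9232, -0.0000], ω = ẑ
J2: z=[0.8988, -0.4384, 0.0000] o=[-0.3419, -0.7011, 0.5600] → [-0.1796, -0.3683, 0.0253, 0.8988, -0.4384, 0.0000]
J3: z=[0.8988, -0.4384, 0.0000] o=[0.2768, -0.5730, 0.6635] → [-0.1343, -0.2753, -0.3611, 0.8988, -0.4384, 0.0000]
J4: z=[0.8988, -0.4384, 0.0000] o=[0.6493, -1.1552, 0.9656] → [-0.0018, -0.0037, -0.0010, 0.8988, -0.4384, 0.0000]
J5: z=[-0.4253, -0.8721, -0.2419] o=[0.8057, -1.2907, 1.1791] → [0.1827, -0.1174, 0.1021, -0.4253, -0.8721, -0.2419]
V = J·q̇ = [0.6226, 0.7602, 0.0575, -0.4220, 0.6290, 0.5068]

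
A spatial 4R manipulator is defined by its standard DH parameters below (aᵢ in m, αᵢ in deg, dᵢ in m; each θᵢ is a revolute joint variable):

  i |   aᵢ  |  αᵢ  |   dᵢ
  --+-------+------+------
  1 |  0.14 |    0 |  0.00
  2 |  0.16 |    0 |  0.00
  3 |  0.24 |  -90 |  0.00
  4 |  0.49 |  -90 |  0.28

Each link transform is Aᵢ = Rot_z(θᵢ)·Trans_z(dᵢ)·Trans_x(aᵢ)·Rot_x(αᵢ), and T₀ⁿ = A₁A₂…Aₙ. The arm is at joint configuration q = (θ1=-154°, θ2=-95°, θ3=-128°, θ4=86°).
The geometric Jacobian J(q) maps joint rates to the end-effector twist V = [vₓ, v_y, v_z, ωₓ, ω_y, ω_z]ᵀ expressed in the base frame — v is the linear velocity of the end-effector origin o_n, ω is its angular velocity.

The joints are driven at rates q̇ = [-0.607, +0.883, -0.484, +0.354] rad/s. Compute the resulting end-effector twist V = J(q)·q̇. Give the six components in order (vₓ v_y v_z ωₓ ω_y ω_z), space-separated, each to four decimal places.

o_n = [0.1609, 0.2756, -0.4888]
J₁: ẑ×o_n = [-0.2756, 0.1609, 0.0000], ω = ẑ
J2: z=[0.0000, 0.0000, 1.0000] o=[-0.1258, -0.0614, 0.0000] → [-0.3370, 0.2867, 0.0000, 0.0000, 0.0000, 1.0000]
J3: z=[0.0000, 0.0000, 1.0000] o=[-0.1832, 0.0880, 0.0000] → [-0.1876, 0.3441, 0.0000, 0.0000, 0.0000, 1.0000]
J4: z=[0.2924, 0.9563, 0.0000] o=[0.0463, 0.0178, 0.0000] → [-0.4674, 0.1429, -0.0342, 0.2924, 0.9563, 0.0000]
V = J·q̇ = [-0.2049, 0.0396, -0.0121, 0.1035, 0.3385, -0.2080]

-0.2049 0.0396 -0.0121 0.1035 0.3385 -0.2080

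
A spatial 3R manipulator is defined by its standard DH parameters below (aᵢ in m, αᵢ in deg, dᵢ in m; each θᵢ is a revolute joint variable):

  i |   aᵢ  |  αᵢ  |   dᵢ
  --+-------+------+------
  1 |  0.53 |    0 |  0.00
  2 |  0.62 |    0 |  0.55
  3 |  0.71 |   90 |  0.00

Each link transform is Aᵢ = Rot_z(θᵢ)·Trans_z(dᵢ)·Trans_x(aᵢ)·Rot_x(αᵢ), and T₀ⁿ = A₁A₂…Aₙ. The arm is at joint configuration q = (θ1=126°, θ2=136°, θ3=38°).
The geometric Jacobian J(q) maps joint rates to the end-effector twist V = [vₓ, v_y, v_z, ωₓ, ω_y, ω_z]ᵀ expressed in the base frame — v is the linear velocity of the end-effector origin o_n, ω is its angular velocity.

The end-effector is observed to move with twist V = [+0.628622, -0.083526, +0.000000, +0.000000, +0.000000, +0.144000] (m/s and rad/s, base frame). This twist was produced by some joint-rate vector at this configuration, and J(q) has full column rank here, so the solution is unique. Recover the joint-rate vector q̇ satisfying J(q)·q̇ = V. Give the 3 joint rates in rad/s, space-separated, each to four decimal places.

o_n = [-0.0428, -0.8001, 0.5500]
J₁: ẑ×o_n = [0.8001, -0.0428, 0.0000], ω = ẑ
J2: z=[0.0000, 0.0000, 1.0000] o=[-0.3115, 0.4288, 0.0000] → [1.2288, 0.2687, -0.0000, 0.0000, 0.0000, 1.0000]
J3: z=[0.0000, 0.0000, 1.0000] o=[-0.3978, -0.1852, 0.5500] → [0.6149, 0.3550, -0.0000, 0.0000, 0.0000, 1.0000]
q̇ = J⁺·V = [0.1580, 0.8320, -0.8460]

0.1580 0.8320 -0.8460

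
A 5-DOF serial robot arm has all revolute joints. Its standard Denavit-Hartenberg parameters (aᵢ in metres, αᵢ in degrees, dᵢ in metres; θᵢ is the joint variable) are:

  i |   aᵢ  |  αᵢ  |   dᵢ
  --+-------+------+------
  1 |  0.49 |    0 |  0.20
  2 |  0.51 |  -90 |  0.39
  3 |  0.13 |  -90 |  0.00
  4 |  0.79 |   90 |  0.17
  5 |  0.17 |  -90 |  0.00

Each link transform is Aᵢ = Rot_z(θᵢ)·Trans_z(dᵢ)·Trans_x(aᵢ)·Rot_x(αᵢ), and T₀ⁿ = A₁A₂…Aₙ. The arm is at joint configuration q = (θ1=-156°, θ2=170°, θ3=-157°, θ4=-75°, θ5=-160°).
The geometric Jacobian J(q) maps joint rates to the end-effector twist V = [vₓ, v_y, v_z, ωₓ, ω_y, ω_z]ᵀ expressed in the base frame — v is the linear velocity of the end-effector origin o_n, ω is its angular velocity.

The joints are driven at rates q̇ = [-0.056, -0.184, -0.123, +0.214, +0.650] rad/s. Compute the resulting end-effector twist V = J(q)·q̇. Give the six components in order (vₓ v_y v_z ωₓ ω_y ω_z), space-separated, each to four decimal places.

-0.0437 -0.0516 -0.0687 0.6310 0.2039 -0.2883

o_n = [-0.3195, 0.4601, 0.8075]
J₁: ẑ×o_n = [-0.4601, -0.3195, 0.0000], ω = ẑ
J2: z=[0.0000, 0.0000, 1.0000] o=[-0.4476, -0.1993, 0.2000] → [-0.6594, 0.1282, 0.0000, 0.0000, 0.0000, 1.0000]
J3: z=[-0.2419, 0.9703, 0.0000] o=[0.0472, -0.0759, 0.5900] → [0.2110, 0.0526, 0.2261, -0.2419, 0.9703, 0.0000]
J4: z=[0.3791, 0.0945, 0.9205] o=[-0.0689, -0.1049, 0.6408] → [-0.5043, -0.2938, 0.2379, 0.3791, 0.0945, 0.9205]
J5: z=[0.8001, 0.4662, -0.3774] o=[-0.3717, 0.6061, 0.8772] → [-0.0876, 0.0360, -0.1412, 0.8001, 0.4662, -0.3774]
V = J·q̇ = [-0.0437, -0.0516, -0.0687, 0.6310, 0.2039, -0.2883]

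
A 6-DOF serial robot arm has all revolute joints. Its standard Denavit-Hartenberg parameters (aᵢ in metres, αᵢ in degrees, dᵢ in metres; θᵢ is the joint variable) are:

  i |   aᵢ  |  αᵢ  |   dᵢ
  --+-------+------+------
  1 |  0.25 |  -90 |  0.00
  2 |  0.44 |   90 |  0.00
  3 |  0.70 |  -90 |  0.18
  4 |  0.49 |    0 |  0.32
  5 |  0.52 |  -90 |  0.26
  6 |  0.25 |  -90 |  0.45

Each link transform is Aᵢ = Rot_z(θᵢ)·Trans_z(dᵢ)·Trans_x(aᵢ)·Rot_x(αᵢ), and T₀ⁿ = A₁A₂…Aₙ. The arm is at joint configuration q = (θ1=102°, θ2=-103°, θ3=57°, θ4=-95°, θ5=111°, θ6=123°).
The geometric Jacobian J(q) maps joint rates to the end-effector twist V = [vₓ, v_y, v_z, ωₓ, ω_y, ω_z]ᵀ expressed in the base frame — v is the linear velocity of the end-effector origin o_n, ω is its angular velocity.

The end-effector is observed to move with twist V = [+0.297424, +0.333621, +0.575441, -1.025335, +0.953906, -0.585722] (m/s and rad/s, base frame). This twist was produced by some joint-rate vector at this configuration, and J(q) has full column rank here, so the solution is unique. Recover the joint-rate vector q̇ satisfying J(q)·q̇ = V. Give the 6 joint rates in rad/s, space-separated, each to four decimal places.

o_n = [-0.9341, -0.2150, 0.5757]
J₁: ẑ×o_n = [0.2150, -0.9341, 0.0000], ω = ẑ
J2: z=[-0.9781, -0.2079, 0.0000] o=[-0.0520, 0.2445, 0.0000] → [-0.1197, 0.5631, 0.2661, -0.9781, -0.2079, 0.0000]
J3: z=[0.2026, -0.9531, -0.2250] o=[-0.0314, 0.1477, 0.4287] → [-0.2217, 0.1733, -0.9338, 0.2026, -0.9531, -0.2250]
J4: z=[-0.5720, 0.0713, -0.8172] o=[-0.5513, -0.2298, 0.7597] → [-0.0010, 0.2075, 0.0188, -0.5720, 0.0713, -0.8172]
J5: z=[-0.5720, 0.0713, -0.8172] o=[-0.6015, -0.6596, 0.3657] → [0.3783, 0.3918, -0.2306, -0.5720, 0.0713, -0.8172]
J6: z=[0.0244, 0.9973, 0.0700] o=[-1.1766, -0.6515, 0.4508] → [0.0940, 0.0139, -0.2312, 0.0244, 0.9973, 0.0700]
q̇ = J⁺·V = [0.0270, 0.3510, -0.6820, 0.5570, 0.4070, 0.3090]

0.0270 0.3510 -0.6820 0.5570 0.4070 0.3090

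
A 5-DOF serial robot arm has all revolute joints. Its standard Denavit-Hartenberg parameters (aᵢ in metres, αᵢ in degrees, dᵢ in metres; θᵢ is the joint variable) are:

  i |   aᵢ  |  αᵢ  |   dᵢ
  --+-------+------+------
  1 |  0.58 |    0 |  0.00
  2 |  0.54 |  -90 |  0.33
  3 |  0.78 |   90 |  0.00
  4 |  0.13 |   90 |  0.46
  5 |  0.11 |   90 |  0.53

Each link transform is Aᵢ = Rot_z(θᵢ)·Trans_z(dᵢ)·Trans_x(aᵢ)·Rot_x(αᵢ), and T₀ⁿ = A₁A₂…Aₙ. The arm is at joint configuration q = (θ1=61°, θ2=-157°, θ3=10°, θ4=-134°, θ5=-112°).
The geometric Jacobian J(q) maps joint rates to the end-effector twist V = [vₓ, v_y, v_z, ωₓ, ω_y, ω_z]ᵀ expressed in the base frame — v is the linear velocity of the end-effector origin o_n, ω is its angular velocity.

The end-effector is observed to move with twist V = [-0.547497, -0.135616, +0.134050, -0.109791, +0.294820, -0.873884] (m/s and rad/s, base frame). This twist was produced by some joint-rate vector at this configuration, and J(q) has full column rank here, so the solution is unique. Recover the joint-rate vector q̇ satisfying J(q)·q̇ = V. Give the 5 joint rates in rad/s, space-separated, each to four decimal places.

o_n = [0.4862, -0.4535, 0.6240]
J₁: ẑ×o_n = [0.4535, 0.4862, -0.0000], ω = ẑ
J2: z=[0.0000, 0.0000, 1.0000] o=[0.2812, 0.5073, 0.0000] → [0.9608, 0.2050, -0.0000, 0.0000, 0.0000, 1.0000]
J3: z=[0.9945, -0.1045, 0.0000] o=[0.2247, -0.0298, 0.3300] → [-0.0307, -0.2924, -0.3941, 0.9945, -0.1045, 0.0000]
J4: z=[-0.0182, -0.1727, 0.9848] o=[0.1445, -0.7937, 0.1946] → [-0.4092, 0.3443, 0.0528, -0.0182, -0.1727, 0.9848]
J5: z=[0.7649, 0.6319, 0.1249] o=[0.0524, -0.7749, 0.6632] → [-0.0649, 0.0842, -0.0283, 0.7649, 0.6319, 0.1249]
q̇ = J⁺·V = [-0.2390, -0.5160, -0.3880, -0.1660, 0.3570]

-0.2390 -0.5160 -0.3880 -0.1660 0.3570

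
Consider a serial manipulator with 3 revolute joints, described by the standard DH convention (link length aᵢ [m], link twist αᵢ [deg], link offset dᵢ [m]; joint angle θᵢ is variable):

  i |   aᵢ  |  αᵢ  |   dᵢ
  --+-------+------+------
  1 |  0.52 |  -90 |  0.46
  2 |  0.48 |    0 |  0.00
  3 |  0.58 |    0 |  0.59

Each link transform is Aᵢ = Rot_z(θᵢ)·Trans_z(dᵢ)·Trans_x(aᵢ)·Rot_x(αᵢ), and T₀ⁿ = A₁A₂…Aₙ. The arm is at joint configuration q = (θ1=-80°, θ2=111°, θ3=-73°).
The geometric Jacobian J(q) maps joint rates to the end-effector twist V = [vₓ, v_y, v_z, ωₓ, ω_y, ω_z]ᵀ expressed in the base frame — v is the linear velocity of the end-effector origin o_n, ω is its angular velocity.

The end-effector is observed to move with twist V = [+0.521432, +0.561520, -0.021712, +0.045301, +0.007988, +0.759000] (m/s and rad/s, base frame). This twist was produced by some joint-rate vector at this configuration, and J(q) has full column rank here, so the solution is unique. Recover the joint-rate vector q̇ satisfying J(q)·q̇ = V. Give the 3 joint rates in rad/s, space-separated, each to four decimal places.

0.7590 -0.0040 0.0500

o_n = [0.7208, -0.6903, -0.3452]
J₁: ẑ×o_n = [0.6903, 0.7208, -0.0000], ω = ẑ
J2: z=[0.9848, 0.1736, 0.0000] o=[0.0903, -0.5121, 0.4600] → [-0.1398, 0.7930, -0.2850, 0.9848, 0.1736, 0.0000]
J3: z=[0.9848, 0.1736, 0.0000] o=[0.0604, -0.3427, 0.0119] → [-0.0620, 0.3517, -0.4570, 0.9848, 0.1736, 0.0000]
q̇ = J⁺·V = [0.7590, -0.0040, 0.0500]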